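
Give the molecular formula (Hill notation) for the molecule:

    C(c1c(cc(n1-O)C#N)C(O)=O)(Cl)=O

Heavy atoms from the SMILES: 7 C, 1 Cl, 2 N, 4 O.
Implicit hydrogens by atom environment:
  3 × C (aromatic): no H
  3 × C: no H
  2 × O: 1 H each → 2
  2 × O: no H
  1 × C (aromatic): 1 H
  1 × Cl: no H
  1 × N (aromatic): no H
  1 × N: no H
  Total hydrogens = 3.
Molecular formula: C7H3ClN2O4

C7H3ClN2O4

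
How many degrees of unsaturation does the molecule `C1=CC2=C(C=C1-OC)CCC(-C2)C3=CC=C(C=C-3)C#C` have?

Molecular formula from the SMILES: C19H18O.
DoU = (2C + 2 + N − H − X)/2 = (2·19 + 2 + 0 − 18 − 0)/2 = 22/2 = 11.
(Structurally: 3 ring(s) + 8 π bond(s) = 11.)

11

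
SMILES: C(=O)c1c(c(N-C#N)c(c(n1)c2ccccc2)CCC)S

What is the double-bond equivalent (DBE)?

11

Molecular formula from the SMILES: C16H15N3OS.
DoU = (2C + 2 + N − H − X)/2 = (2·16 + 2 + 3 − 15 − 0)/2 = 22/2 = 11.
(Structurally: 2 ring(s) + 9 π bond(s) = 11.)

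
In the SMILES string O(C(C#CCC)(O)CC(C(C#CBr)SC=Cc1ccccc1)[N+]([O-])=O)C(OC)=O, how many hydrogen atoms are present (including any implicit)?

20

Hydrogens are implicit in SMILES; fill each atom to its normal valence:
  6 × C: no H
  5 × C (aromatic): 1 H each → 5
  4 × C: 1 H each → 4
  4 × O: no H
  2 × C: 3 H each → 6
  2 × C: 2 H each → 4
  1 × Br: no H
  1 × C (aromatic): no H
  1 × N (charge +1): no H
  1 × O: 1 H
  1 × O (charge -1): no H
  1 × S: no H
  Total hydrogens = 20.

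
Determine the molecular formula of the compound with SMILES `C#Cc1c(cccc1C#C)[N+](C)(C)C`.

C13H14N+

Heavy atoms from the SMILES: 13 C, 1 N.
Implicit hydrogens by atom environment:
  3 × C: 3 H each → 9
  3 × C (aromatic): 1 H each → 3
  3 × C (aromatic): no H
  2 × C: 1 H each → 2
  2 × C: no H
  1 × N (charge +1): no H
  Total hydrogens = 14.
Net charge +1.
Molecular formula: C13H14N+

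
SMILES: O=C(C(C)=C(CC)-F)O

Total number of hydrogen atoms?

Hydrogens are implicit in SMILES; fill each atom to its normal valence:
  3 × C: no H
  2 × C: 3 H each → 6
  1 × C: 2 H
  1 × F: no H
  1 × O: 1 H
  1 × O: no H
  Total hydrogens = 9.

9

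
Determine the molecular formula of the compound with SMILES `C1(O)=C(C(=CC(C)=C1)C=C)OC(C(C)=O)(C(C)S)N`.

C14H19NO3S

Heavy atoms from the SMILES: 14 C, 1 N, 3 O, 1 S.
Implicit hydrogens by atom environment:
  4 × C (aromatic): no H
  3 × C: 3 H each → 9
  2 × C (aromatic): 1 H each → 2
  2 × C: 1 H each → 2
  2 × C: no H
  2 × O: no H
  1 × C: 2 H
  1 × N: 2 H
  1 × O: 1 H
  1 × S: 1 H
  Total hydrogens = 19.
Molecular formula: C14H19NO3S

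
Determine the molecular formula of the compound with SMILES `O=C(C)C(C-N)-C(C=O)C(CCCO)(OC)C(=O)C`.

C13H23NO5

Heavy atoms from the SMILES: 13 C, 1 N, 5 O.
Implicit hydrogens by atom environment:
  4 × C: 2 H each → 8
  4 × O: no H
  3 × C: 3 H each → 9
  3 × C: 1 H each → 3
  3 × C: no H
  1 × N: 2 H
  1 × O: 1 H
  Total hydrogens = 23.
Molecular formula: C13H23NO5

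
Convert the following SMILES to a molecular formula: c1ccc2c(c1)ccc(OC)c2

C11H10O

Heavy atoms from the SMILES: 11 C, 1 O.
Implicit hydrogens by atom environment:
  7 × C (aromatic): 1 H each → 7
  3 × C (aromatic): no H
  1 × C: 3 H
  1 × O: no H
  Total hydrogens = 10.
Molecular formula: C11H10O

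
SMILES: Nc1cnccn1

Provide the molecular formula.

C4H5N3

Heavy atoms from the SMILES: 4 C, 3 N.
Implicit hydrogens by atom environment:
  3 × C (aromatic): 1 H each → 3
  2 × N (aromatic): no H
  1 × C (aromatic): no H
  1 × N: 2 H
  Total hydrogens = 5.
Molecular formula: C4H5N3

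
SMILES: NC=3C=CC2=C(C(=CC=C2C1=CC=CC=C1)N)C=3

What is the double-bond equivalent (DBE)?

11

Molecular formula from the SMILES: C16H14N2.
DoU = (2C + 2 + N − H − X)/2 = (2·16 + 2 + 2 − 14 − 0)/2 = 22/2 = 11.
(Structurally: 3 ring(s) + 8 π bond(s) = 11.)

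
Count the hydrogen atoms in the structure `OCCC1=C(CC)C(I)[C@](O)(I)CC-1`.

Hydrogens are implicit in SMILES; fill each atom to its normal valence:
  5 × C: 2 H each → 10
  3 × C: no H
  2 × I: no H
  2 × O: 1 H each → 2
  1 × C: 3 H
  1 × C: 1 H
  Total hydrogens = 16.

16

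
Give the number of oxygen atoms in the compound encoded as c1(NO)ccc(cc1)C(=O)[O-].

3

The symbol for oxygen appears 3 times in the SMILES.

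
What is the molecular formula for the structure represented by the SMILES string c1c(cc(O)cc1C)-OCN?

Heavy atoms from the SMILES: 8 C, 1 N, 2 O.
Implicit hydrogens by atom environment:
  3 × C (aromatic): 1 H each → 3
  3 × C (aromatic): no H
  1 × C: 3 H
  1 × C: 2 H
  1 × N: 2 H
  1 × O: 1 H
  1 × O: no H
  Total hydrogens = 11.
Molecular formula: C8H11NO2

C8H11NO2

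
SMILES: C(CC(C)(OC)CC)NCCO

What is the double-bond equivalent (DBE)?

Molecular formula from the SMILES: C9H21NO2.
DoU = (2C + 2 + N − H − X)/2 = (2·9 + 2 + 1 − 21 − 0)/2 = 0/2 = 0.
(Structurally: 0 ring(s) + 0 π bond(s) = 0.)

0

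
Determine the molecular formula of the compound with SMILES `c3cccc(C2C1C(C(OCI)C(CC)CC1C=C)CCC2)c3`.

C21H29IO

Heavy atoms from the SMILES: 21 C, 1 I, 1 O.
Implicit hydrogens by atom environment:
  7 × C: 2 H each → 14
  7 × C: 1 H each → 7
  5 × C (aromatic): 1 H each → 5
  1 × C: 3 H
  1 × C (aromatic): no H
  1 × I: no H
  1 × O: no H
  Total hydrogens = 29.
Molecular formula: C21H29IO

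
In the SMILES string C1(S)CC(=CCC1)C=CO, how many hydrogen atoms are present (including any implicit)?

Hydrogens are implicit in SMILES; fill each atom to its normal valence:
  4 × C: 1 H each → 4
  3 × C: 2 H each → 6
  1 × C: no H
  1 × O: 1 H
  1 × S: 1 H
  Total hydrogens = 12.

12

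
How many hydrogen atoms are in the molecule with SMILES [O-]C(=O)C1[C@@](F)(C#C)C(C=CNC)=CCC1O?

Hydrogens are implicit in SMILES; fill each atom to its normal valence:
  6 × C: 1 H each → 6
  4 × C: no H
  1 × C: 3 H
  1 × C: 2 H
  1 × F: no H
  1 × N: 1 H
  1 × O: 1 H
  1 × O: no H
  1 × O (charge -1): no H
  Total hydrogens = 13.

13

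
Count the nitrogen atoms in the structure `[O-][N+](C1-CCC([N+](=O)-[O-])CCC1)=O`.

The symbol for nitrogen appears 2 times in the SMILES.

2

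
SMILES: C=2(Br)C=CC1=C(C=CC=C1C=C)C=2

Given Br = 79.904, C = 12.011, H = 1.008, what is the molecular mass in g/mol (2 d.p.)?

233.11

Molecular formula: C12H9Br.
M = 1×79.904 + 12×12.011 + 9×1.008 = 233.11 g/mol.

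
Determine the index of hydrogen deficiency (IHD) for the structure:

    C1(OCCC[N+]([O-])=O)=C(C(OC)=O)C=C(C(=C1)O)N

6

Molecular formula from the SMILES: C11H14N2O6.
DoU = (2C + 2 + N − H − X)/2 = (2·11 + 2 + 2 − 14 − 0)/2 = 12/2 = 6.
(Structurally: 1 ring(s) + 5 π bond(s) = 6.)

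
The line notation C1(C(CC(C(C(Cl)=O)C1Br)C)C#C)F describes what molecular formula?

Heavy atoms from the SMILES: 1 Br, 10 C, 1 Cl, 1 F, 1 O.
Implicit hydrogens by atom environment:
  6 × C: 1 H each → 6
  2 × C: no H
  1 × Br: no H
  1 × C: 3 H
  1 × C: 2 H
  1 × Cl: no H
  1 × F: no H
  1 × O: no H
  Total hydrogens = 11.
Molecular formula: C10H11BrClFO

C10H11BrClFO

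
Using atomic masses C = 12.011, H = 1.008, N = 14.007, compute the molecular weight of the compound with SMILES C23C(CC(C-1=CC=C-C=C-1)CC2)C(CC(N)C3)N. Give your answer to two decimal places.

244.38

Molecular formula: C16H24N2.
M = 16×12.011 + 24×1.008 + 2×14.007 = 244.38 g/mol.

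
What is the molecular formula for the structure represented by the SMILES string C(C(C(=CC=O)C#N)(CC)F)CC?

C10H14FNO

Heavy atoms from the SMILES: 10 C, 1 F, 1 N, 1 O.
Implicit hydrogens by atom environment:
  3 × C: 2 H each → 6
  3 × C: no H
  2 × C: 3 H each → 6
  2 × C: 1 H each → 2
  1 × F: no H
  1 × N: no H
  1 × O: no H
  Total hydrogens = 14.
Molecular formula: C10H14FNO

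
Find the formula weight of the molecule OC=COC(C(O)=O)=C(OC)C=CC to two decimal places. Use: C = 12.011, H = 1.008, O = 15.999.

200.19

Molecular formula: C9H12O5.
M = 9×12.011 + 12×1.008 + 5×15.999 = 200.19 g/mol.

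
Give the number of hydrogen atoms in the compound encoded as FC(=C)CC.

7

Hydrogens are implicit in SMILES; fill each atom to its normal valence:
  2 × C: 2 H each → 4
  1 × C: 3 H
  1 × C: no H
  1 × F: no H
  Total hydrogens = 7.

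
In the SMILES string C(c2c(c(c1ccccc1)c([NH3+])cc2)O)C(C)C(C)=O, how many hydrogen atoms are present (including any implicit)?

Hydrogens are implicit in SMILES; fill each atom to its normal valence:
  7 × C (aromatic): 1 H each → 7
  5 × C (aromatic): no H
  2 × C: 3 H each → 6
  1 × C: 2 H
  1 × C: 1 H
  1 × C: no H
  1 × N (charge +1): 3 H
  1 × O: 1 H
  1 × O: no H
  Total hydrogens = 20.

20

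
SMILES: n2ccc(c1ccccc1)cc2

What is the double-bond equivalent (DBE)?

Molecular formula from the SMILES: C11H9N.
DoU = (2C + 2 + N − H − X)/2 = (2·11 + 2 + 1 − 9 − 0)/2 = 16/2 = 8.
(Structurally: 2 ring(s) + 6 π bond(s) = 8.)

8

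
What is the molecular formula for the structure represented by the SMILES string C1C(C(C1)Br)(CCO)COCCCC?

C11H21BrO2

Heavy atoms from the SMILES: 1 Br, 11 C, 2 O.
Implicit hydrogens by atom environment:
  8 × C: 2 H each → 16
  1 × Br: no H
  1 × C: 3 H
  1 × C: 1 H
  1 × C: no H
  1 × O: 1 H
  1 × O: no H
  Total hydrogens = 21.
Molecular formula: C11H21BrO2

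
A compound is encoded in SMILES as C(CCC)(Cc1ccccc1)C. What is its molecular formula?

Heavy atoms from the SMILES: 12 C.
Implicit hydrogens by atom environment:
  5 × C (aromatic): 1 H each → 5
  3 × C: 2 H each → 6
  2 × C: 3 H each → 6
  1 × C: 1 H
  1 × C (aromatic): no H
  Total hydrogens = 18.
Molecular formula: C12H18

C12H18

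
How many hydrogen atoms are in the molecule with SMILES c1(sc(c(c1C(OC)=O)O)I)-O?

Hydrogens are implicit in SMILES; fill each atom to its normal valence:
  4 × C (aromatic): no H
  2 × O: 1 H each → 2
  2 × O: no H
  1 × C: 3 H
  1 × C: no H
  1 × I: no H
  1 × S (aromatic): no H
  Total hydrogens = 5.

5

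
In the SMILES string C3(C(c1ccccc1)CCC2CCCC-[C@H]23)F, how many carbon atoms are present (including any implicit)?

The symbol for carbon appears 16 times in the SMILES. Lowercase c denotes aromatic carbon and counts toward C.

16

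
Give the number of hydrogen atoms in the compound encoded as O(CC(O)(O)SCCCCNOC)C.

Hydrogens are implicit in SMILES; fill each atom to its normal valence:
  5 × C: 2 H each → 10
  2 × C: 3 H each → 6
  2 × O: 1 H each → 2
  2 × O: no H
  1 × C: no H
  1 × N: 1 H
  1 × S: no H
  Total hydrogens = 19.

19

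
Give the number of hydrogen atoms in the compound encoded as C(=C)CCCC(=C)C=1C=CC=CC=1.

16

Hydrogens are implicit in SMILES; fill each atom to its normal valence:
  5 × C: 2 H each → 10
  5 × C (aromatic): 1 H each → 5
  1 × C: 1 H
  1 × C: no H
  1 × C (aromatic): no H
  Total hydrogens = 16.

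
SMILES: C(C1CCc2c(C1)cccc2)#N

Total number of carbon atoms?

11

The symbol for carbon appears 11 times in the SMILES. Lowercase c denotes aromatic carbon and counts toward C.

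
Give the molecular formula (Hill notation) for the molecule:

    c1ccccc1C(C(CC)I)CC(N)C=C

Heavy atoms from the SMILES: 14 C, 1 I, 1 N.
Implicit hydrogens by atom environment:
  5 × C (aromatic): 1 H each → 5
  4 × C: 1 H each → 4
  3 × C: 2 H each → 6
  1 × C: 3 H
  1 × C (aromatic): no H
  1 × I: no H
  1 × N: 2 H
  Total hydrogens = 20.
Molecular formula: C14H20IN

C14H20IN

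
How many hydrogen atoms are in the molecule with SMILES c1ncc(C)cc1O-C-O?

Hydrogens are implicit in SMILES; fill each atom to its normal valence:
  3 × C (aromatic): 1 H each → 3
  2 × C (aromatic): no H
  1 × C: 3 H
  1 × C: 2 H
  1 × N (aromatic): no H
  1 × O: 1 H
  1 × O: no H
  Total hydrogens = 9.

9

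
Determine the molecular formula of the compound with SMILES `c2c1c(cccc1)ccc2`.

C10H8

Heavy atoms from the SMILES: 10 C.
Implicit hydrogens by atom environment:
  8 × C (aromatic): 1 H each → 8
  2 × C (aromatic): no H
  Total hydrogens = 8.
Molecular formula: C10H8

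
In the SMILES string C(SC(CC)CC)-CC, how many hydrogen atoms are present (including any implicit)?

18

Hydrogens are implicit in SMILES; fill each atom to its normal valence:
  4 × C: 2 H each → 8
  3 × C: 3 H each → 9
  1 × C: 1 H
  1 × S: no H
  Total hydrogens = 18.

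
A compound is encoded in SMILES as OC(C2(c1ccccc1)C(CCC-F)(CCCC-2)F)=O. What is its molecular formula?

Heavy atoms from the SMILES: 16 C, 2 F, 2 O.
Implicit hydrogens by atom environment:
  7 × C: 2 H each → 14
  5 × C (aromatic): 1 H each → 5
  3 × C: no H
  2 × F: no H
  1 × C (aromatic): no H
  1 × O: 1 H
  1 × O: no H
  Total hydrogens = 20.
Molecular formula: C16H20F2O2

C16H20F2O2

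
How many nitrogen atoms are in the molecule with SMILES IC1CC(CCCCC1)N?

The symbol for nitrogen appears 1 time in the SMILES.

1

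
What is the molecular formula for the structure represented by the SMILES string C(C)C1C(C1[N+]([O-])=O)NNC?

Heavy atoms from the SMILES: 6 C, 3 N, 2 O.
Implicit hydrogens by atom environment:
  3 × C: 1 H each → 3
  2 × C: 3 H each → 6
  2 × N: 1 H each → 2
  1 × C: 2 H
  1 × N (charge +1): no H
  1 × O: no H
  1 × O (charge -1): no H
  Total hydrogens = 13.
Molecular formula: C6H13N3O2

C6H13N3O2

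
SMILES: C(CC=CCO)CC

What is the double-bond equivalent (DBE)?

Molecular formula from the SMILES: C7H14O.
DoU = (2C + 2 + N − H − X)/2 = (2·7 + 2 + 0 − 14 − 0)/2 = 2/2 = 1.
(Structurally: 0 ring(s) + 1 π bond(s) = 1.)

1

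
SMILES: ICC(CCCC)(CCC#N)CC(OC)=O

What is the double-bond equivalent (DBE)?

3

Molecular formula from the SMILES: C12H20INO2.
DoU = (2C + 2 + N − H − X)/2 = (2·12 + 2 + 1 − 20 − 1)/2 = 6/2 = 3.
(Structurally: 0 ring(s) + 3 π bond(s) = 3.)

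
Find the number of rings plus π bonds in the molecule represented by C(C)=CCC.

1

Molecular formula from the SMILES: C5H10.
DoU = (2C + 2 + N − H − X)/2 = (2·5 + 2 + 0 − 10 − 0)/2 = 2/2 = 1.
(Structurally: 0 ring(s) + 1 π bond(s) = 1.)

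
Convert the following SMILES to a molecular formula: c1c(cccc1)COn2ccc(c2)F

C11H10FNO

Heavy atoms from the SMILES: 11 C, 1 F, 1 N, 1 O.
Implicit hydrogens by atom environment:
  8 × C (aromatic): 1 H each → 8
  2 × C (aromatic): no H
  1 × C: 2 H
  1 × F: no H
  1 × N (aromatic): no H
  1 × O: no H
  Total hydrogens = 10.
Molecular formula: C11H10FNO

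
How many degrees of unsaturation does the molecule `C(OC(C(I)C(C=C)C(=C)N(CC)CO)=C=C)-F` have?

Molecular formula from the SMILES: C13H19FINO2.
DoU = (2C + 2 + N − H − X)/2 = (2·13 + 2 + 1 − 19 − 2)/2 = 8/2 = 4.
(Structurally: 0 ring(s) + 4 π bond(s) = 4.)

4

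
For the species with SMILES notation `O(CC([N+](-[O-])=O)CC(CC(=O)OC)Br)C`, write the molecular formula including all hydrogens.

Heavy atoms from the SMILES: 1 Br, 8 C, 1 N, 5 O.
Implicit hydrogens by atom environment:
  4 × O: no H
  3 × C: 2 H each → 6
  2 × C: 3 H each → 6
  2 × C: 1 H each → 2
  1 × Br: no H
  1 × C: no H
  1 × N (charge +1): no H
  1 × O (charge -1): no H
  Total hydrogens = 14.
Molecular formula: C8H14BrNO5

C8H14BrNO5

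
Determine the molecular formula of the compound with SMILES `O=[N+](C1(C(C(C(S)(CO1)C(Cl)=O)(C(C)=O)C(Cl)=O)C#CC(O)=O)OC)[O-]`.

Heavy atoms from the SMILES: 13 C, 2 Cl, 1 N, 9 O, 1 S.
Implicit hydrogens by atom environment:
  9 × C: no H
  7 × O: no H
  2 × C: 3 H each → 6
  2 × Cl: no H
  1 × C: 2 H
  1 × C: 1 H
  1 × N (charge +1): no H
  1 × O: 1 H
  1 × O (charge -1): no H
  1 × S: 1 H
  Total hydrogens = 11.
Molecular formula: C13H11Cl2NO9S

C13H11Cl2NO9S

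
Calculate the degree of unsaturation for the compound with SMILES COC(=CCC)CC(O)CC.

1

Molecular formula from the SMILES: C9H18O2.
DoU = (2C + 2 + N − H − X)/2 = (2·9 + 2 + 0 − 18 − 0)/2 = 2/2 = 1.
(Structurally: 0 ring(s) + 1 π bond(s) = 1.)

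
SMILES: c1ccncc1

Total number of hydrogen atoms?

Hydrogens are implicit in SMILES; fill each atom to its normal valence:
  5 × C (aromatic): 1 H each → 5
  1 × N (aromatic): no H
  Total hydrogens = 5.

5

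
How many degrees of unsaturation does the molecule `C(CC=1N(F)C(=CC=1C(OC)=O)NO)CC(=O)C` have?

Molecular formula from the SMILES: C11H15FN2O4.
DoU = (2C + 2 + N − H − X)/2 = (2·11 + 2 + 2 − 15 − 1)/2 = 10/2 = 5.
(Structurally: 1 ring(s) + 4 π bond(s) = 5.)

5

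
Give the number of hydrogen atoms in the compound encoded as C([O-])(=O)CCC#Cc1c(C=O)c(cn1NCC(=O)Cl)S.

10

Hydrogens are implicit in SMILES; fill each atom to its normal valence:
  4 × C: no H
  3 × C: 2 H each → 6
  3 × C (aromatic): no H
  3 × O: no H
  1 × C (aromatic): 1 H
  1 × C: 1 H
  1 × Cl: no H
  1 × N: 1 H
  1 × N (aromatic): no H
  1 × O (charge -1): no H
  1 × S: 1 H
  Total hydrogens = 10.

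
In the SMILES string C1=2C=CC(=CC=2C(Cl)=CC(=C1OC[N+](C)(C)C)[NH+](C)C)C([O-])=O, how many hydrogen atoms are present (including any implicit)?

22

Hydrogens are implicit in SMILES; fill each atom to its normal valence:
  6 × C (aromatic): no H
  5 × C: 3 H each → 15
  4 × C (aromatic): 1 H each → 4
  2 × O: no H
  1 × C: 2 H
  1 × C: no H
  1 × Cl: no H
  1 × N (charge +1): 1 H
  1 × N (charge +1): no H
  1 × O (charge -1): no H
  Total hydrogens = 22.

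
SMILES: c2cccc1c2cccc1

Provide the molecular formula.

Heavy atoms from the SMILES: 10 C.
Implicit hydrogens by atom environment:
  8 × C (aromatic): 1 H each → 8
  2 × C (aromatic): no H
  Total hydrogens = 8.
Molecular formula: C10H8

C10H8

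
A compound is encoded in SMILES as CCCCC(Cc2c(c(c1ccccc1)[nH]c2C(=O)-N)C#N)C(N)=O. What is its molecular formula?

Heavy atoms from the SMILES: 19 C, 4 N, 2 O.
Implicit hydrogens by atom environment:
  5 × C (aromatic): 1 H each → 5
  5 × C (aromatic): no H
  4 × C: 2 H each → 8
  3 × C: no H
  2 × N: 2 H each → 4
  2 × O: no H
  1 × C: 3 H
  1 × C: 1 H
  1 × N (aromatic): 1 H
  1 × N: no H
  Total hydrogens = 22.
Molecular formula: C19H22N4O2

C19H22N4O2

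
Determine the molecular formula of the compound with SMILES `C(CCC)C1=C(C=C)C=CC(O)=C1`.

C12H16O

Heavy atoms from the SMILES: 12 C, 1 O.
Implicit hydrogens by atom environment:
  4 × C: 2 H each → 8
  3 × C (aromatic): 1 H each → 3
  3 × C (aromatic): no H
  1 × C: 3 H
  1 × C: 1 H
  1 × O: 1 H
  Total hydrogens = 16.
Molecular formula: C12H16O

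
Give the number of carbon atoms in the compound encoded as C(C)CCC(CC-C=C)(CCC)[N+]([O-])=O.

12

The symbol for carbon appears 12 times in the SMILES.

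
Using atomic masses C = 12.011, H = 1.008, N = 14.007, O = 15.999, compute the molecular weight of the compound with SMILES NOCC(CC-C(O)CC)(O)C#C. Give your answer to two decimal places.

Molecular formula: C9H17NO3.
M = 9×12.011 + 17×1.008 + 1×14.007 + 3×15.999 = 187.24 g/mol.

187.24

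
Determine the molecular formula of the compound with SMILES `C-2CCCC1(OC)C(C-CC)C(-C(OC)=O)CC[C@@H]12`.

Heavy atoms from the SMILES: 16 C, 3 O.
Implicit hydrogens by atom environment:
  8 × C: 2 H each → 16
  3 × C: 3 H each → 9
  3 × C: 1 H each → 3
  3 × O: no H
  2 × C: no H
  Total hydrogens = 28.
Molecular formula: C16H28O3

C16H28O3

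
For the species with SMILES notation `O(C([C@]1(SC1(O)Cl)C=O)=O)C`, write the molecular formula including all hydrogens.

Heavy atoms from the SMILES: 5 C, 1 Cl, 4 O, 1 S.
Implicit hydrogens by atom environment:
  3 × C: no H
  3 × O: no H
  1 × C: 3 H
  1 × C: 1 H
  1 × Cl: no H
  1 × O: 1 H
  1 × S: no H
  Total hydrogens = 5.
Molecular formula: C5H5ClO4S

C5H5ClO4S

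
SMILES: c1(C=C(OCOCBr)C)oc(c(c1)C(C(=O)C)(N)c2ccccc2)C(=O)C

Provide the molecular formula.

C20H22BrNO5

Heavy atoms from the SMILES: 1 Br, 20 C, 1 N, 5 O.
Implicit hydrogens by atom environment:
  6 × C (aromatic): 1 H each → 6
  4 × C (aromatic): no H
  4 × C: no H
  4 × O: no H
  3 × C: 3 H each → 9
  2 × C: 2 H each → 4
  1 × Br: no H
  1 × C: 1 H
  1 × N: 2 H
  1 × O (aromatic): no H
  Total hydrogens = 22.
Molecular formula: C20H22BrNO5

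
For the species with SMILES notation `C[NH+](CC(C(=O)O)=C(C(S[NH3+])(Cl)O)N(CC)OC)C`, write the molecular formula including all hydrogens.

[C10H22ClN3O4S]2+

Heavy atoms from the SMILES: 10 C, 1 Cl, 3 N, 4 O, 1 S.
Implicit hydrogens by atom environment:
  4 × C: 3 H each → 12
  4 × C: no H
  2 × C: 2 H each → 4
  2 × O: 1 H each → 2
  2 × O: no H
  1 × Cl: no H
  1 × N (charge +1): 3 H
  1 × N (charge +1): 1 H
  1 × N: no H
  1 × S: no H
  Total hydrogens = 22.
Net charge +2.
Molecular formula: [C10H22ClN3O4S]2+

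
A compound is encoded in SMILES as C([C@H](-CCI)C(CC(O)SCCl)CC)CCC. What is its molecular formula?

Heavy atoms from the SMILES: 13 C, 1 Cl, 1 I, 1 O, 1 S.
Implicit hydrogens by atom environment:
  8 × C: 2 H each → 16
  3 × C: 1 H each → 3
  2 × C: 3 H each → 6
  1 × Cl: no H
  1 × I: no H
  1 × O: 1 H
  1 × S: no H
  Total hydrogens = 26.
Molecular formula: C13H26ClIOS

C13H26ClIOS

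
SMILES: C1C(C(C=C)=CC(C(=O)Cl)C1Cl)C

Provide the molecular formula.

C10H12Cl2O

Heavy atoms from the SMILES: 10 C, 2 Cl, 1 O.
Implicit hydrogens by atom environment:
  5 × C: 1 H each → 5
  2 × C: 2 H each → 4
  2 × C: no H
  2 × Cl: no H
  1 × C: 3 H
  1 × O: no H
  Total hydrogens = 12.
Molecular formula: C10H12Cl2O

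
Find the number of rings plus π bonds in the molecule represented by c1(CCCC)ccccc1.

Molecular formula from the SMILES: C10H14.
DoU = (2C + 2 + N − H − X)/2 = (2·10 + 2 + 0 − 14 − 0)/2 = 8/2 = 4.
(Structurally: 1 ring(s) + 3 π bond(s) = 4.)

4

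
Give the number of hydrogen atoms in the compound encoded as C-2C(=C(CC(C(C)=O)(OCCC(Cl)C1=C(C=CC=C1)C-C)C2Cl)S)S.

24

Hydrogens are implicit in SMILES; fill each atom to its normal valence:
  5 × C: 2 H each → 10
  4 × C (aromatic): 1 H each → 4
  4 × C: no H
  2 × C: 3 H each → 6
  2 × C: 1 H each → 2
  2 × C (aromatic): no H
  2 × Cl: no H
  2 × O: no H
  2 × S: 1 H each → 2
  Total hydrogens = 24.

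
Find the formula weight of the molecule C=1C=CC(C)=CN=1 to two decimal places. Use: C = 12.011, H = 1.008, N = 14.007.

Molecular formula: C6H7N.
M = 6×12.011 + 7×1.008 + 1×14.007 = 93.13 g/mol.

93.13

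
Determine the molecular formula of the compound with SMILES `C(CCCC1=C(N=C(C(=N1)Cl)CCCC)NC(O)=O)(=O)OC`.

C14H20ClN3O4

Heavy atoms from the SMILES: 14 C, 1 Cl, 3 N, 4 O.
Implicit hydrogens by atom environment:
  6 × C: 2 H each → 12
  4 × C (aromatic): no H
  3 × O: no H
  2 × C: 3 H each → 6
  2 × C: no H
  2 × N (aromatic): no H
  1 × Cl: no H
  1 × N: 1 H
  1 × O: 1 H
  Total hydrogens = 20.
Molecular formula: C14H20ClN3O4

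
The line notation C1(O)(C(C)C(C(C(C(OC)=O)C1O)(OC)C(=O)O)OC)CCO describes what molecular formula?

C14H24O9

Heavy atoms from the SMILES: 14 C, 9 O.
Implicit hydrogens by atom environment:
  5 × O: no H
  4 × C: 3 H each → 12
  4 × C: 1 H each → 4
  4 × C: no H
  4 × O: 1 H each → 4
  2 × C: 2 H each → 4
  Total hydrogens = 24.
Molecular formula: C14H24O9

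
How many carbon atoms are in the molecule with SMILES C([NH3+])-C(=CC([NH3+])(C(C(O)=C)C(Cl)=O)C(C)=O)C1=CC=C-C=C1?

16

The symbol for carbon appears 16 times in the SMILES. (Cl is a single chlorine, not C + l.)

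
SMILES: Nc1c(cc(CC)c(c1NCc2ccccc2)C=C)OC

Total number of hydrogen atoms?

Hydrogens are implicit in SMILES; fill each atom to its normal valence:
  6 × C (aromatic): 1 H each → 6
  6 × C (aromatic): no H
  3 × C: 2 H each → 6
  2 × C: 3 H each → 6
  1 × C: 1 H
  1 × N: 2 H
  1 × N: 1 H
  1 × O: no H
  Total hydrogens = 22.

22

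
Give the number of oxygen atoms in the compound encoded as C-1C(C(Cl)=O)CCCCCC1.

The symbol for oxygen appears 1 time in the SMILES.

1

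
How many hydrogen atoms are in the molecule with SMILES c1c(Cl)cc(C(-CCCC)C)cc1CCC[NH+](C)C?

29

Hydrogens are implicit in SMILES; fill each atom to its normal valence:
  6 × C: 2 H each → 12
  4 × C: 3 H each → 12
  3 × C (aromatic): 1 H each → 3
  3 × C (aromatic): no H
  1 × C: 1 H
  1 × Cl: no H
  1 × N (charge +1): 1 H
  Total hydrogens = 29.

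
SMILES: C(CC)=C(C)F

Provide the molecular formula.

C5H9F

Heavy atoms from the SMILES: 5 C, 1 F.
Implicit hydrogens by atom environment:
  2 × C: 3 H each → 6
  1 × C: 2 H
  1 × C: 1 H
  1 × C: no H
  1 × F: no H
  Total hydrogens = 9.
Molecular formula: C5H9F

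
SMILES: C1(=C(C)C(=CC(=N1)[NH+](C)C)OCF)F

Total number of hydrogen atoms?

Hydrogens are implicit in SMILES; fill each atom to its normal valence:
  4 × C (aromatic): no H
  3 × C: 3 H each → 9
  2 × F: no H
  1 × C: 2 H
  1 × C (aromatic): 1 H
  1 × N (charge +1): 1 H
  1 × N (aromatic): no H
  1 × O: no H
  Total hydrogens = 13.

13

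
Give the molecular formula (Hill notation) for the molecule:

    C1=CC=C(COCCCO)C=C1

C10H14O2

Heavy atoms from the SMILES: 10 C, 2 O.
Implicit hydrogens by atom environment:
  5 × C (aromatic): 1 H each → 5
  4 × C: 2 H each → 8
  1 × C (aromatic): no H
  1 × O: 1 H
  1 × O: no H
  Total hydrogens = 14.
Molecular formula: C10H14O2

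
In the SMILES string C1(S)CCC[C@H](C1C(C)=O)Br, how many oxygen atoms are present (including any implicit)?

1

The symbol for oxygen appears 1 time in the SMILES.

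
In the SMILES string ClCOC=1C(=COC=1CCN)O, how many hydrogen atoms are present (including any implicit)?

10

Hydrogens are implicit in SMILES; fill each atom to its normal valence:
  3 × C: 2 H each → 6
  3 × C (aromatic): no H
  1 × C (aromatic): 1 H
  1 × Cl: no H
  1 × N: 2 H
  1 × O: 1 H
  1 × O (aromatic): no H
  1 × O: no H
  Total hydrogens = 10.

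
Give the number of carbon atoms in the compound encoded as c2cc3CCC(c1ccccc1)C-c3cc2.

The symbol for carbon appears 16 times in the SMILES. Lowercase c denotes aromatic carbon and counts toward C.

16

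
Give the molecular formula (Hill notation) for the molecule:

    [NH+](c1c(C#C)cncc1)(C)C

C9H11N2+

Heavy atoms from the SMILES: 9 C, 2 N.
Implicit hydrogens by atom environment:
  3 × C (aromatic): 1 H each → 3
  2 × C: 3 H each → 6
  2 × C (aromatic): no H
  1 × C: 1 H
  1 × C: no H
  1 × N (charge +1): 1 H
  1 × N (aromatic): no H
  Total hydrogens = 11.
Net charge +1.
Molecular formula: C9H11N2+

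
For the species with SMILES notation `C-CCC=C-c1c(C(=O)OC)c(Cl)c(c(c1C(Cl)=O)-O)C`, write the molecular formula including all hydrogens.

C15H16Cl2O4

Heavy atoms from the SMILES: 15 C, 2 Cl, 4 O.
Implicit hydrogens by atom environment:
  6 × C (aromatic): no H
  3 × C: 3 H each → 9
  3 × O: no H
  2 × C: 2 H each → 4
  2 × C: 1 H each → 2
  2 × C: no H
  2 × Cl: no H
  1 × O: 1 H
  Total hydrogens = 16.
Molecular formula: C15H16Cl2O4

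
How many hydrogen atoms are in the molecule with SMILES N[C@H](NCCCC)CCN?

Hydrogens are implicit in SMILES; fill each atom to its normal valence:
  5 × C: 2 H each → 10
  2 × N: 2 H each → 4
  1 × C: 3 H
  1 × C: 1 H
  1 × N: 1 H
  Total hydrogens = 19.

19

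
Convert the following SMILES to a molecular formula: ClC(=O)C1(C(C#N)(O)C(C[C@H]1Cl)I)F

C7H5Cl2FINO2

Heavy atoms from the SMILES: 7 C, 2 Cl, 1 F, 1 I, 1 N, 2 O.
Implicit hydrogens by atom environment:
  4 × C: no H
  2 × C: 1 H each → 2
  2 × Cl: no H
  1 × C: 2 H
  1 × F: no H
  1 × I: no H
  1 × N: no H
  1 × O: 1 H
  1 × O: no H
  Total hydrogens = 5.
Molecular formula: C7H5Cl2FINO2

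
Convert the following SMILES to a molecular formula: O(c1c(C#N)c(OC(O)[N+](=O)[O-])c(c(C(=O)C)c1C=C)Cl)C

C13H11ClN2O6

Heavy atoms from the SMILES: 13 C, 1 Cl, 2 N, 6 O.
Implicit hydrogens by atom environment:
  6 × C (aromatic): no H
  4 × O: no H
  2 × C: 3 H each → 6
  2 × C: 1 H each → 2
  2 × C: no H
  1 × C: 2 H
  1 × Cl: no H
  1 × N (charge +1): no H
  1 × N: no H
  1 × O: 1 H
  1 × O (charge -1): no H
  Total hydrogens = 11.
Molecular formula: C13H11ClN2O6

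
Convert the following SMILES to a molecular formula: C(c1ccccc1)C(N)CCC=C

C12H17N

Heavy atoms from the SMILES: 12 C, 1 N.
Implicit hydrogens by atom environment:
  5 × C (aromatic): 1 H each → 5
  4 × C: 2 H each → 8
  2 × C: 1 H each → 2
  1 × C (aromatic): no H
  1 × N: 2 H
  Total hydrogens = 17.
Molecular formula: C12H17N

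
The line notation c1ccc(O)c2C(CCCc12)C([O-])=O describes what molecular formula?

Heavy atoms from the SMILES: 11 C, 3 O.
Implicit hydrogens by atom environment:
  3 × C: 2 H each → 6
  3 × C (aromatic): 1 H each → 3
  3 × C (aromatic): no H
  1 × C: 1 H
  1 × C: no H
  1 × O: 1 H
  1 × O: no H
  1 × O (charge -1): no H
  Total hydrogens = 11.
Net charge -1.
Molecular formula: C11H11O3-

C11H11O3-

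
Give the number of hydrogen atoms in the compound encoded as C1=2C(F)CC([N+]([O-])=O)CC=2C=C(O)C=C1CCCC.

Hydrogens are implicit in SMILES; fill each atom to its normal valence:
  5 × C: 2 H each → 10
  4 × C (aromatic): no H
  2 × C (aromatic): 1 H each → 2
  2 × C: 1 H each → 2
  1 × C: 3 H
  1 × F: no H
  1 × N (charge +1): no H
  1 × O: 1 H
  1 × O: no H
  1 × O (charge -1): no H
  Total hydrogens = 18.

18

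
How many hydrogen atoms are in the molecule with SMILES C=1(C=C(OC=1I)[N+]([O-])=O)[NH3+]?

Hydrogens are implicit in SMILES; fill each atom to its normal valence:
  3 × C (aromatic): no H
  1 × C (aromatic): 1 H
  1 × I: no H
  1 × N (charge +1): 3 H
  1 × N (charge +1): no H
  1 × O (aromatic): no H
  1 × O: no H
  1 × O (charge -1): no H
  Total hydrogens = 4.

4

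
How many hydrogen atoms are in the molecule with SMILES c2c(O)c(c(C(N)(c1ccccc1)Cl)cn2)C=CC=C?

15

Hydrogens are implicit in SMILES; fill each atom to its normal valence:
  7 × C (aromatic): 1 H each → 7
  4 × C (aromatic): no H
  3 × C: 1 H each → 3
  1 × C: 2 H
  1 × C: no H
  1 × Cl: no H
  1 × N: 2 H
  1 × N (aromatic): no H
  1 × O: 1 H
  Total hydrogens = 15.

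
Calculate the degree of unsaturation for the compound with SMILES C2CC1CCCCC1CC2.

Molecular formula from the SMILES: C10H18.
DoU = (2C + 2 + N − H − X)/2 = (2·10 + 2 + 0 − 18 − 0)/2 = 4/2 = 2.
(Structurally: 2 ring(s) + 0 π bond(s) = 2.)

2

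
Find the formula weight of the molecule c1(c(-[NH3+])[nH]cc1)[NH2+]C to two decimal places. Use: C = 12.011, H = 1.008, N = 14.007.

113.16

Molecular formula: [C5H11N3]2+.
M = 5×12.011 + 11×1.008 + 3×14.007 = 113.16 g/mol.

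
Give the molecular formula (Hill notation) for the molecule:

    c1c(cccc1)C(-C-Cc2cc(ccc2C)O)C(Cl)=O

C17H17ClO2

Heavy atoms from the SMILES: 17 C, 1 Cl, 2 O.
Implicit hydrogens by atom environment:
  8 × C (aromatic): 1 H each → 8
  4 × C (aromatic): no H
  2 × C: 2 H each → 4
  1 × C: 3 H
  1 × C: 1 H
  1 × C: no H
  1 × Cl: no H
  1 × O: 1 H
  1 × O: no H
  Total hydrogens = 17.
Molecular formula: C17H17ClO2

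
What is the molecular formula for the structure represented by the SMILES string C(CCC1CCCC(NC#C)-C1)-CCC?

C14H25N

Heavy atoms from the SMILES: 14 C, 1 N.
Implicit hydrogens by atom environment:
  9 × C: 2 H each → 18
  3 × C: 1 H each → 3
  1 × C: 3 H
  1 × C: no H
  1 × N: 1 H
  Total hydrogens = 25.
Molecular formula: C14H25N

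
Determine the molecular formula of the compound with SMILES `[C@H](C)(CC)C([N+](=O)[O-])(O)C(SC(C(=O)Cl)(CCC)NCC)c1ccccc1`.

Heavy atoms from the SMILES: 19 C, 1 Cl, 2 N, 4 O, 1 S.
Implicit hydrogens by atom environment:
  5 × C (aromatic): 1 H each → 5
  4 × C: 3 H each → 12
  4 × C: 2 H each → 8
  3 × C: no H
  2 × C: 1 H each → 2
  2 × O: no H
  1 × C (aromatic): no H
  1 × Cl: no H
  1 × N: 1 H
  1 × N (charge +1): no H
  1 × O: 1 H
  1 × O (charge -1): no H
  1 × S: no H
  Total hydrogens = 29.
Molecular formula: C19H29ClN2O4S

C19H29ClN2O4S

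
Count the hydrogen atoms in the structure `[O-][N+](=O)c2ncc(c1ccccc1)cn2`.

Hydrogens are implicit in SMILES; fill each atom to its normal valence:
  7 × C (aromatic): 1 H each → 7
  3 × C (aromatic): no H
  2 × N (aromatic): no H
  1 × N (charge +1): no H
  1 × O: no H
  1 × O (charge -1): no H
  Total hydrogens = 7.

7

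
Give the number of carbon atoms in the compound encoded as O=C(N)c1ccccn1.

6

The symbol for carbon appears 6 times in the SMILES. Lowercase c denotes aromatic carbon and counts toward C.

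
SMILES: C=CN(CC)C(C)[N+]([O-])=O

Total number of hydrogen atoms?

Hydrogens are implicit in SMILES; fill each atom to its normal valence:
  2 × C: 3 H each → 6
  2 × C: 2 H each → 4
  2 × C: 1 H each → 2
  1 × N: no H
  1 × N (charge +1): no H
  1 × O: no H
  1 × O (charge -1): no H
  Total hydrogens = 12.

12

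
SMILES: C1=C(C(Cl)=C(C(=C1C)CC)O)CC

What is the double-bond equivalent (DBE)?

4

Molecular formula from the SMILES: C11H15ClO.
DoU = (2C + 2 + N − H − X)/2 = (2·11 + 2 + 0 − 15 − 1)/2 = 8/2 = 4.
(Structurally: 1 ring(s) + 3 π bond(s) = 4.)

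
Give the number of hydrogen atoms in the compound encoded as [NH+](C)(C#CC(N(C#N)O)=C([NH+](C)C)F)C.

Hydrogens are implicit in SMILES; fill each atom to its normal valence:
  5 × C: no H
  4 × C: 3 H each → 12
  2 × N (charge +1): 1 H each → 2
  2 × N: no H
  1 × F: no H
  1 × O: 1 H
  Total hydrogens = 15.

15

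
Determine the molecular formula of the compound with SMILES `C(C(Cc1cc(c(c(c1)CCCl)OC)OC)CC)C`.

C16H25ClO2

Heavy atoms from the SMILES: 16 C, 1 Cl, 2 O.
Implicit hydrogens by atom environment:
  5 × C: 2 H each → 10
  4 × C: 3 H each → 12
  4 × C (aromatic): no H
  2 × C (aromatic): 1 H each → 2
  2 × O: no H
  1 × C: 1 H
  1 × Cl: no H
  Total hydrogens = 25.
Molecular formula: C16H25ClO2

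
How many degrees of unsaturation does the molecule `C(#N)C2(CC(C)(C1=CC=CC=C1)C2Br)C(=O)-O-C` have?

8

Molecular formula from the SMILES: C14H14BrNO2.
DoU = (2C + 2 + N − H − X)/2 = (2·14 + 2 + 1 − 14 − 1)/2 = 16/2 = 8.
(Structurally: 2 ring(s) + 6 π bond(s) = 8.)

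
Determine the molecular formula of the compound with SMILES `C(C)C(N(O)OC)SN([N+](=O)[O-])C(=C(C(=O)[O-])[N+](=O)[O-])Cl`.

Heavy atoms from the SMILES: 7 C, 1 Cl, 4 N, 8 O, 1 S.
Implicit hydrogens by atom environment:
  4 × O: no H
  3 × C: no H
  3 × O (charge -1): no H
  2 × C: 3 H each → 6
  2 × N: no H
  2 × N (charge +1): no H
  1 × C: 2 H
  1 × C: 1 H
  1 × Cl: no H
  1 × O: 1 H
  1 × S: no H
  Total hydrogens = 10.
Net charge -1.
Molecular formula: C7H10ClN4O8S-

C7H10ClN4O8S-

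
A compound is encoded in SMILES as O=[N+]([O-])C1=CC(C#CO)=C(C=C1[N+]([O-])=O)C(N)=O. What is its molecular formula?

C9H5N3O6

Heavy atoms from the SMILES: 9 C, 3 N, 6 O.
Implicit hydrogens by atom environment:
  4 × C (aromatic): no H
  3 × C: no H
  3 × O: no H
  2 × C (aromatic): 1 H each → 2
  2 × N (charge +1): no H
  2 × O (charge -1): no H
  1 × N: 2 H
  1 × O: 1 H
  Total hydrogens = 5.
Molecular formula: C9H5N3O6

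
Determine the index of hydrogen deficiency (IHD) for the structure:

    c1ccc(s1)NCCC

Molecular formula from the SMILES: C7H11NS.
DoU = (2C + 2 + N − H − X)/2 = (2·7 + 2 + 1 − 11 − 0)/2 = 6/2 = 3.
(Structurally: 1 ring(s) + 2 π bond(s) = 3.)

3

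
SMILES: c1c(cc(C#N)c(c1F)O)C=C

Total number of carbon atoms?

The symbol for carbon appears 9 times in the SMILES. Lowercase c denotes aromatic carbon and counts toward C.

9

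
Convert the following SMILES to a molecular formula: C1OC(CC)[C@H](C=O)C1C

Heavy atoms from the SMILES: 8 C, 2 O.
Implicit hydrogens by atom environment:
  4 × C: 1 H each → 4
  2 × C: 3 H each → 6
  2 × C: 2 H each → 4
  2 × O: no H
  Total hydrogens = 14.
Molecular formula: C8H14O2

C8H14O2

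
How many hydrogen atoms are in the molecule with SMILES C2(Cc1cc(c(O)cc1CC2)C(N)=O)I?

12

Hydrogens are implicit in SMILES; fill each atom to its normal valence:
  4 × C (aromatic): no H
  3 × C: 2 H each → 6
  2 × C (aromatic): 1 H each → 2
  1 × C: 1 H
  1 × C: no H
  1 × I: no H
  1 × N: 2 H
  1 × O: 1 H
  1 × O: no H
  Total hydrogens = 12.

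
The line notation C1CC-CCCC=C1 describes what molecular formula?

C8H14

Heavy atoms from the SMILES: 8 C.
Implicit hydrogens by atom environment:
  6 × C: 2 H each → 12
  2 × C: 1 H each → 2
  Total hydrogens = 14.
Molecular formula: C8H14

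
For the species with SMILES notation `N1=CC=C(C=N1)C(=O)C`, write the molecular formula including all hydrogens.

C6H6N2O

Heavy atoms from the SMILES: 6 C, 2 N, 1 O.
Implicit hydrogens by atom environment:
  3 × C (aromatic): 1 H each → 3
  2 × N (aromatic): no H
  1 × C: 3 H
  1 × C (aromatic): no H
  1 × C: no H
  1 × O: no H
  Total hydrogens = 6.
Molecular formula: C6H6N2O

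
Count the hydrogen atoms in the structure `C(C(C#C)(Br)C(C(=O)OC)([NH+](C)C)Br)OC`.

Hydrogens are implicit in SMILES; fill each atom to its normal valence:
  4 × C: 3 H each → 12
  4 × C: no H
  3 × O: no H
  2 × Br: no H
  1 × C: 2 H
  1 × C: 1 H
  1 × N (charge +1): 1 H
  Total hydrogens = 16.

16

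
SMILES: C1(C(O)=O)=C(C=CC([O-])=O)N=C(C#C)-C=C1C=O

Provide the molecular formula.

Heavy atoms from the SMILES: 12 C, 1 N, 5 O.
Implicit hydrogens by atom environment:
  4 × C: 1 H each → 4
  4 × C (aromatic): no H
  3 × C: no H
  3 × O: no H
  1 × C (aromatic): 1 H
  1 × N (aromatic): no H
  1 × O: 1 H
  1 × O (charge -1): no H
  Total hydrogens = 6.
Net charge -1.
Molecular formula: C12H6NO5-

C12H6NO5-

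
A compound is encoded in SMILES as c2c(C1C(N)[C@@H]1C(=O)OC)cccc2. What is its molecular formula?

C11H13NO2

Heavy atoms from the SMILES: 11 C, 1 N, 2 O.
Implicit hydrogens by atom environment:
  5 × C (aromatic): 1 H each → 5
  3 × C: 1 H each → 3
  2 × O: no H
  1 × C: 3 H
  1 × C: no H
  1 × C (aromatic): no H
  1 × N: 2 H
  Total hydrogens = 13.
Molecular formula: C11H13NO2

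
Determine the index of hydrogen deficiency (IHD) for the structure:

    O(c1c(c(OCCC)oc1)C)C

3

Molecular formula from the SMILES: C9H14O3.
DoU = (2C + 2 + N − H − X)/2 = (2·9 + 2 + 0 − 14 − 0)/2 = 6/2 = 3.
(Structurally: 1 ring(s) + 2 π bond(s) = 3.)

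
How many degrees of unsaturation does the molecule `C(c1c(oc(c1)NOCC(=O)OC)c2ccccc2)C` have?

8

Molecular formula from the SMILES: C15H17NO4.
DoU = (2C + 2 + N − H − X)/2 = (2·15 + 2 + 1 − 17 − 0)/2 = 16/2 = 8.
(Structurally: 2 ring(s) + 6 π bond(s) = 8.)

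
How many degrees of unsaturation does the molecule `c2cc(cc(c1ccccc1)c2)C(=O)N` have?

Molecular formula from the SMILES: C13H11NO.
DoU = (2C + 2 + N − H − X)/2 = (2·13 + 2 + 1 − 11 − 0)/2 = 18/2 = 9.
(Structurally: 2 ring(s) + 7 π bond(s) = 9.)

9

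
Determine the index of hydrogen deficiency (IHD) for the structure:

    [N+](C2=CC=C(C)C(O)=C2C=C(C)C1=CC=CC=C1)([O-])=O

10

Molecular formula from the SMILES: C16H15NO3.
DoU = (2C + 2 + N − H − X)/2 = (2·16 + 2 + 1 − 15 − 0)/2 = 20/2 = 10.
(Structurally: 2 ring(s) + 8 π bond(s) = 10.)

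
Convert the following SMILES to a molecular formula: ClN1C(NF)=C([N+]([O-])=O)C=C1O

Heavy atoms from the SMILES: 4 C, 1 Cl, 1 F, 3 N, 3 O.
Implicit hydrogens by atom environment:
  3 × C (aromatic): no H
  1 × C (aromatic): 1 H
  1 × Cl: no H
  1 × F: no H
  1 × N: 1 H
  1 × N (aromatic): no H
  1 × N (charge +1): no H
  1 × O: 1 H
  1 × O: no H
  1 × O (charge -1): no H
  Total hydrogens = 3.
Molecular formula: C4H3ClFN3O3

C4H3ClFN3O3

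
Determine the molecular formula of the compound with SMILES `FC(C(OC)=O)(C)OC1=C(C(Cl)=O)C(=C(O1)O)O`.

C9H8ClFO7

Heavy atoms from the SMILES: 9 C, 1 Cl, 1 F, 7 O.
Implicit hydrogens by atom environment:
  4 × C (aromatic): no H
  4 × O: no H
  3 × C: no H
  2 × C: 3 H each → 6
  2 × O: 1 H each → 2
  1 × Cl: no H
  1 × F: no H
  1 × O (aromatic): no H
  Total hydrogens = 8.
Molecular formula: C9H8ClFO7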